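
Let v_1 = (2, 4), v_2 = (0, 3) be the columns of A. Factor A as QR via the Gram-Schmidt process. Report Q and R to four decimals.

v_1 = (2, 4); ‖v_1‖ = 4.4721, so q_1 = (0.4472, 0.8944).
q_1·v_2 = 0.4472·0 + 0.8944·3 = 2.6833.
u_2 = v_2 − 2.6833·q_1 = (-1.2000, 0.6000).
‖u_2‖ = 1.3416, so q_2 = (-0.8944, 0.4472).

Q = [[0.4472, -0.8944], [0.8944, 0.4472]], R = [[4.4721, 2.6833], [0.0000, 1.3416]]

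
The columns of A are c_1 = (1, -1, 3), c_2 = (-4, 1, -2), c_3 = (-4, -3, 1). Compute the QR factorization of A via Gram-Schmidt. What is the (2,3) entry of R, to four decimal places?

e_1 = c_1/‖c_1‖ = (1, -1, 3)/3.3166 = (0.3015, -0.3015, 0.9045).
r_{12} = e_1·c_2 = -3.3166.
u_2 = c_2 + 3.3166·e_1 = (-3.0000, 0.0000, 1.0000).
‖u_2‖ = 3.1623, so e_2 = (-0.9487, 0.0000, 0.3162).
r_{23} = e_2·c_3 = 4.1110.

r_{23} = 4.1110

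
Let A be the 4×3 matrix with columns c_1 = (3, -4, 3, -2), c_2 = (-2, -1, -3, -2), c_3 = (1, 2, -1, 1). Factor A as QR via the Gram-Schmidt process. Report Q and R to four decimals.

c_1 = (3, -4, 3, -2); ‖c_1‖ = 6.1644, so q_1 = (0.4867, -0.6489, 0.4867, -0.3244).
q_1·c_2 = 0.4867·(-2) + (-0.6489)·(-1) + 0.4867·(-3) + (-0.3244)·(-2) = -1.1355.
u_2 = c_2 + 1.1355·q_1 = (-1.4474, -1.7368, -2.4474, -2.3684).
‖u_2‖ = 4.0879, so q_2 = (-0.3541, -0.4249, -0.5987, -0.5794).
q_1·c_3 = 0.4867·1 + (-0.6489)·2 + 0.4867·(-1) + (-0.3244)·1 = -1.6222; q_2·c_3 = (-0.3541)·1 + (-0.4249)·2 + (-0.5987)·(-1) + (-0.5794)·1 = -1.1845.
u_3 = c_3 + 1.6222·q_1 + 1.1845·q_2 = (1.3701, 0.4441, -0.9197, -0.2126).
‖u_3‖ = 1.7220, so q_3 = (0.7956, 0.2579, -0.5341, -0.1235).

Q = [[0.4867, -0.3541, 0.7956], [-0.6489, -0.4249, 0.2579], [0.4867, -0.5987, -0.5341], [-0.3244, -0.5794, -0.1235]], R = [[6.1644, -1.1355, -1.6222], [0.0000, 4.0879, -1.1845], [0.0000, 0.0000, 1.7220]]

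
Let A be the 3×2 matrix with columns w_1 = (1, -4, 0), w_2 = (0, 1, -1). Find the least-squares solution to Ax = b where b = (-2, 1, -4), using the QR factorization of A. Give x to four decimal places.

x = (0.4444, 3.3889)

w_1 = (1, -4, 0); ‖w_1‖ = 4.1231, so e_1 = (0.2425, -0.9701, 0.0000).
e_1·w_2 = 0.2425·0 + (-0.9701)·1 + 0.0000·(-1) = -0.9701.
u_2 = w_2 + 0.9701·e_1 = (0.2353, 0.0588, -1.0000).
‖u_2‖ = 1.0290, so e_2 = (0.2287, 0.0572, -0.9718).
Qᵀb = (-1.4552, 3.4871).
Back-substitute: x_2 = 3.4871/1.0290 = 3.3889.
x_1 = (-1.4552 + 0.9701·3.3889)/4.1231 = 0.4444.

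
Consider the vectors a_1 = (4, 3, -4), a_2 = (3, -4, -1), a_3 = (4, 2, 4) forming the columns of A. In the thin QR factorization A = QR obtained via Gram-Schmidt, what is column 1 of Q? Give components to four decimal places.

q_1 = (0.6247, 0.4685, -0.6247)

a_1 = (4, 3, -4); ‖a_1‖ = 6.4031, so q_1 = (0.6247, 0.4685, -0.6247).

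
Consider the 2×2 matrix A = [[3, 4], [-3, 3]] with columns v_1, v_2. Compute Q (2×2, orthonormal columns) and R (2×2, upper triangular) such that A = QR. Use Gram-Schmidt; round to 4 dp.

Q = [[0.7071, 0.7071], [-0.7071, 0.7071]], R = [[4.2426, 0.7071], [0.0000, 4.9497]]

e_1 = v_1/‖v_1‖ = (3, -3)/4.2426 = (0.7071, -0.7071).
r_{12} = e_1·v_2 = 0.7071.
u_2 = v_2 − 0.7071·e_1 = (3.5000, 3.5000).
‖u_2‖ = 4.9497, so e_2 = (0.7071, 0.7071).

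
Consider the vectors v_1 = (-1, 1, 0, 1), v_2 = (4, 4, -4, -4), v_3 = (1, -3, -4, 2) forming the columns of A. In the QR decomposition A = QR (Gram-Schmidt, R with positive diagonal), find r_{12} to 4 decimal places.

v_1 = (-1, 1, 0, 1); ‖v_1‖ = 1.7321, so q_1 = (-0.5774, 0.5774, 0.0000, 0.5774).
r_{12} = q_1·v_2 = -2.3094.

r_{12} = -2.3094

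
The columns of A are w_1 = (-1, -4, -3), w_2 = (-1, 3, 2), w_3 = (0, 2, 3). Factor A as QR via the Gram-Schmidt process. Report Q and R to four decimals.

Q = [[-0.1961, -0.9738, -0.1155], [-0.7845, 0.2265, -0.5774], [-0.5883, 0.0226, 0.8083]], R = [[5.0990, -3.3340, -3.3340], [0.0000, 1.6984, 0.5208], [0.0000, 0.0000, 1.2702]]

w_1 = (-1, -4, -3); ‖w_1‖ = 5.0990, so q_1 = (-0.1961, -0.7845, -0.5883).
q_1·w_2 = (-0.1961)·(-1) + (-0.7845)·3 + (-0.5883)·2 = -3.3340.
u_2 = w_2 + 3.3340·q_1 = (-1.6538, 0.3846, 0.0385).
‖u_2‖ = 1.6984, so q_2 = (-0.9738, 0.2265, 0.0226).
q_1·w_3 = (-0.1961)·0 + (-0.7845)·2 + (-0.5883)·3 = -3.3340; q_2·w_3 = (-0.9738)·0 + 0.2265·2 + 0.0226·3 = 0.5208.
u_3 = w_3 + 3.3340·q_1 − 0.5208·q_2 = (-0.1467, -0.7333, 1.0267).
‖u_3‖ = 1.2702, so q_3 = (-0.1155, -0.5774, 0.8083).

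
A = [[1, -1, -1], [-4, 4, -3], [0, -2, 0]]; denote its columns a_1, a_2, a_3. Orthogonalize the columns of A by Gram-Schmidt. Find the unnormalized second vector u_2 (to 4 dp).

u_2 = (0.0000, 0.0000, -2.0000)

a_1 = (1, -4, 0); ‖a_1‖ = 4.1231, so e_1 = (0.2425, -0.9701, 0.0000).
e_1·a_2 = 0.2425·(-1) + (-0.9701)·4 + 0.0000·(-2) = -4.1231.
u_2 = a_2 + 4.1231·e_1 = (0.0000, 0.0000, -2.0000).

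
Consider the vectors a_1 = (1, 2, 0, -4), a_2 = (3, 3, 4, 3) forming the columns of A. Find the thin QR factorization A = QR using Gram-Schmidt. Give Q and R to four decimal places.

a_1 = (1, 2, 0, -4); ‖a_1‖ = 4.5826, so q_1 = (0.2182, 0.4364, 0.0000, -0.8729).
q_1·a_2 = 0.2182·3 + 0.4364·3 + 0.0000·4 + (-0.8729)·3 = -0.6547.
u_2 = a_2 + 0.6547·q_1 = (3.1429, 3.2857, 4.0000, 2.4286).
‖u_2‖ = 6.5247, so q_2 = (0.4817, 0.5036, 0.6131, 0.3722).

Q = [[0.2182, 0.4817], [0.4364, 0.5036], [0.0000, 0.6131], [-0.8729, 0.3722]], R = [[4.5826, -0.6547], [0.0000, 6.5247]]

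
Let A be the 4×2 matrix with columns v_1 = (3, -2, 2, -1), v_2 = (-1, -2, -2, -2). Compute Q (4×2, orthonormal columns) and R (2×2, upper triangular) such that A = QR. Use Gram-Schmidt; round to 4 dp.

Q = [[0.7071, -0.2316], [-0.4714, -0.5868], [0.4714, -0.5250], [-0.2357, -0.5713]], R = [[4.2426, -0.2357], [0.0000, 3.5978]]

q_1 = v_1/‖v_1‖ = (3, -2, 2, -1)/4.2426 = (0.7071, -0.4714, 0.4714, -0.2357).
r_{12} = q_1·v_2 = -0.2357.
u_2 = v_2 + 0.2357·q_1 = (-0.8333, -2.1111, -1.8889, -2.0556).
‖u_2‖ = 3.5978, so q_2 = (-0.2316, -0.5868, -0.5250, -0.5713).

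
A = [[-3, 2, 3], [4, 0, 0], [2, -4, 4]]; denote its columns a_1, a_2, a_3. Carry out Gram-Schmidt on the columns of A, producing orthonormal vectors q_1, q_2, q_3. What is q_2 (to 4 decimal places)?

a_1 = (-3, 4, 2); ‖a_1‖ = 5.3852, so q_1 = (-0.5571, 0.7428, 0.3714).
q_1·a_2 = (-0.5571)·2 + 0.7428·0 + 0.3714·(-4) = -2.5997.
u_2 = a_2 + 2.5997·q_1 = (0.5517, 1.9310, -3.0345).
‖u_2‖ = 3.6389, so q_2 = (0.1516, 0.5307, -0.8339).

q_2 = (0.1516, 0.5307, -0.8339)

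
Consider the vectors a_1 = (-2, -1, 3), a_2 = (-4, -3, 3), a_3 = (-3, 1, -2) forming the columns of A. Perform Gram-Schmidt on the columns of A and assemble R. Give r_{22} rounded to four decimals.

q_1 = a_1/‖a_1‖ = (-2, -1, 3)/3.7417 = (-0.5345, -0.2673, 0.8018).
r_{12} = q_1·a_2 = 5.3452.
u_2 = a_2 − 5.3452·q_1 = (-1.1429, -1.5714, -1.2857).
r_{22} = ‖u_2‖ = 2.3299.

r_{22} = 2.3299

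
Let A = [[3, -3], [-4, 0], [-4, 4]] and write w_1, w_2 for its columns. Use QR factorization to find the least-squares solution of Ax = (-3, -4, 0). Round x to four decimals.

x = (1.0000, 1.3600)

q_1 = w_1/‖w_1‖ = (3, -4, -4)/6.4031 = (0.4685, -0.6247, -0.6247).
r_{12} = q_1·w_2 = -3.9043.
u_2 = w_2 + 3.9043·q_1 = (-1.1707, -2.4390, 1.5610).
‖u_2‖ = 3.1235, so q_2 = (-0.3748, -0.7809, 0.4998).
Qᵀb = (1.0932, 4.2479).
Back-substitute: x_2 = 4.2479/3.1235 = 1.3600.
x_1 = (1.0932 + 3.9043·1.3600)/6.4031 = 1.0000.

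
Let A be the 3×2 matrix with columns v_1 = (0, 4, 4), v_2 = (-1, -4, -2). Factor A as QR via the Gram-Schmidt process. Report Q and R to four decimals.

Q = [[0.0000, -0.5774], [0.7071, -0.5774], [0.7071, 0.5774]], R = [[5.6569, -4.2426], [0.0000, 1.7321]]

q_1 = v_1/‖v_1‖ = (0, 4, 4)/5.6569 = (0.0000, 0.7071, 0.7071).
r_{12} = q_1·v_2 = -4.2426.
u_2 = v_2 + 4.2426·q_1 = (-1.0000, -1.0000, 1.0000).
‖u_2‖ = 1.7321, so q_2 = (-0.5774, -0.5774, 0.5774).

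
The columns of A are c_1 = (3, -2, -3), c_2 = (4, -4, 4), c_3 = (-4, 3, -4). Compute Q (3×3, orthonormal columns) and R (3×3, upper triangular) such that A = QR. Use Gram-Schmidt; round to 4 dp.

c_1 = (3, -2, -3); ‖c_1‖ = 4.6904, so q_1 = (0.6396, -0.4264, -0.6396).
q_1·c_2 = 0.6396·4 + (-0.4264)·(-4) + (-0.6396)·4 = 1.7056.
u_2 = c_2 − 1.7056·q_1 = (2.9091, -3.2727, 5.0909).
‖u_2‖ = 6.7150, so q_2 = (0.4332, -0.4874, 0.7581).
q_1·c_3 = 0.6396·(-4) + (-0.4264)·3 + (-0.6396)·(-4) = -1.2792; q_2·c_3 = 0.4332·(-4) + (-0.4874)·3 + 0.7581·(-4) = -6.2276.
u_3 = c_3 + 1.2792·q_1 + 6.2276·q_2 = (-0.4839, -0.5806, -0.0968).
‖u_3‖ = 0.7620, so q_3 = (-0.6350, -0.7620, -0.1270).

Q = [[0.6396, 0.4332, -0.6350], [-0.4264, -0.4874, -0.7620], [-0.6396, 0.7581, -0.1270]], R = [[4.6904, 1.7056, -1.2792], [0.0000, 6.7150, -6.2276], [0.0000, 0.0000, 0.7620]]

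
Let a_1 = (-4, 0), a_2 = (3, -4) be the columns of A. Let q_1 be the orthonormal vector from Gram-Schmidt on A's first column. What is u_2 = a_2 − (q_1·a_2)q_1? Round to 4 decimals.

u_2 = (0.0000, -4.0000)

q_1 = a_1/‖a_1‖ = (-4, 0)/4.0000 = (-1.0000, 0.0000).
r_{12} = q_1·a_2 = -3.0000.
u_2 = a_2 + 3.0000·q_1 = (0.0000, -4.0000).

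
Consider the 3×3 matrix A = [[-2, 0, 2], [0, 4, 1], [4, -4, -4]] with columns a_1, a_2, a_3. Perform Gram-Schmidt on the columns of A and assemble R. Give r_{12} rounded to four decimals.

r_{12} = -3.5777

a_1 = (-2, 0, 4); ‖a_1‖ = 4.4721, so q_1 = (-0.4472, 0.0000, 0.8944).
r_{12} = q_1·a_2 = -3.5777.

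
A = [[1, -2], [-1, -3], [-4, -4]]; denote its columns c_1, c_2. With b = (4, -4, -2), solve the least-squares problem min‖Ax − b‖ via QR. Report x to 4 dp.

e_1 = c_1/‖c_1‖ = (1, -1, -4)/4.2426 = (0.2357, -0.2357, -0.9428).
r_{12} = e_1·c_2 = 4.0069.
u_2 = c_2 − 4.0069·e_1 = (-2.9444, -2.0556, -0.2222).
‖u_2‖ = 3.5978, so e_2 = (-0.8184, -0.5713, -0.0618).
Qᵀb = (3.7712, -0.8647).
Back-substitute: x_2 = -0.8647/3.5978 = -0.2403.
x_1 = (3.7712 − 4.0069·(-0.2403))/4.2426 = 1.1159.

x = (1.1159, -0.2403)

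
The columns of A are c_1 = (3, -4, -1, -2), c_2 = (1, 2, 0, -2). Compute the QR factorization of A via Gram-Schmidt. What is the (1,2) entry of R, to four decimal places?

c_1 = (3, -4, -1, -2); ‖c_1‖ = 5.4772, so q_1 = (0.5477, -0.7303, -0.1826, -0.3651).
r_{12} = q_1·c_2 = -0.1826.

r_{12} = -0.1826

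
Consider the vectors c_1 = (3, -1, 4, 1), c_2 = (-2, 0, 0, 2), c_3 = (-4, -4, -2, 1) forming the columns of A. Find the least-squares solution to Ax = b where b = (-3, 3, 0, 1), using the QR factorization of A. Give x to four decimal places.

x = (-0.5102, 1.4644, -0.5756)

c_1 = (3, -1, 4, 1); ‖c_1‖ = 5.1962, so e_1 = (0.5774, -0.1925, 0.7698, 0.1925).
e_1·c_2 = 0.5774·(-2) + (-0.1925)·0 + 0.7698·0 + 0.1925·2 = -0.7698.
u_2 = c_2 + 0.7698·e_1 = (-1.5556, -0.1481, 0.5926, 2.1481).
‖u_2‖ = 2.7217, so e_2 = (-0.5715, -0.0544, 0.2177, 0.7893).
e_1·c_3 = 0.5774·(-4) + (-0.1925)·(-4) + 0.7698·(-2) + 0.1925·1 = -2.8868; e_2·c_3 = (-0.5715)·(-4) + (-0.0544)·(-4) + 0.2177·(-2) + 0.7893·1 = 2.8577.
u_3 = c_3 + 2.8868·e_1 − 2.8577·e_2 = (-0.7000, -4.4000, -0.4000, -0.7000).
‖u_3‖ = 4.5277, so e_3 = (-0.1546, -0.9718, -0.0883, -0.1546).
Qᵀb = (-2.1170, 2.3406, -2.6062).
Back-substitute: x_3 = -2.6062/4.5277 = -0.5756.
x_2 = (2.3406 − 2.8577·(-0.5756))/2.7217 = 1.4644.
x_1 = (-2.1170 + 0.7698·1.4644 + 2.8868·(-0.5756))/5.1962 = -0.5102.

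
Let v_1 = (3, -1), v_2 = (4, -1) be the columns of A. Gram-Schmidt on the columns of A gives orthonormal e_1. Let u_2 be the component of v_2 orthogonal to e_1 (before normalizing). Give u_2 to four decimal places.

u_2 = (0.1000, 0.3000)

v_1 = (3, -1); ‖v_1‖ = 3.1623, so e_1 = (0.9487, -0.3162).
e_1·v_2 = 0.9487·4 + (-0.3162)·(-1) = 4.1110.
u_2 = v_2 − 4.1110·e_1 = (0.1000, 0.3000).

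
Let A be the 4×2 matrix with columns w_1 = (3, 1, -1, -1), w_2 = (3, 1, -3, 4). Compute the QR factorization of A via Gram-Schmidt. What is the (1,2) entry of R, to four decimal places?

w_1 = (3, 1, -1, -1); ‖w_1‖ = 3.4641, so q_1 = (0.8660, 0.2887, -0.2887, -0.2887).
r_{12} = q_1·w_2 = 2.5981.

r_{12} = 2.5981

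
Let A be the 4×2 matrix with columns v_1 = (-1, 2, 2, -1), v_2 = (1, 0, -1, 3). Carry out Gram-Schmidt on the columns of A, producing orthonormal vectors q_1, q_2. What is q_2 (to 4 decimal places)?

v_1 = (-1, 2, 2, -1); ‖v_1‖ = 3.1623, so q_1 = (-0.3162, 0.6325, 0.6325, -0.3162).
q_1·v_2 = (-0.3162)·1 + 0.6325·0 + 0.6325·(-1) + (-0.3162)·3 = -1.8974.
u_2 = v_2 + 1.8974·q_1 = (0.4000, 1.2000, 0.2000, 2.4000).
‖u_2‖ = 2.7203, so q_2 = (0.1470, 0.4411, 0.0735, 0.8823).

q_2 = (0.1470, 0.4411, 0.0735, 0.8823)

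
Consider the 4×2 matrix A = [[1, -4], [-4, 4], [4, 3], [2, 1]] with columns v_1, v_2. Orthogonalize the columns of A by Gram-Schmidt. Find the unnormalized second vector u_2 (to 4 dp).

u_2 = (-3.8378, 3.3514, 3.6486, 1.3243)

e_1 = v_1/‖v_1‖ = (1, -4, 4, 2)/6.0828 = (0.1644, -0.6576, 0.6576, 0.3288).
r_{12} = e_1·v_2 = -0.9864.
u_2 = v_2 + 0.9864·e_1 = (-3.8378, 3.3514, 3.6486, 1.3243).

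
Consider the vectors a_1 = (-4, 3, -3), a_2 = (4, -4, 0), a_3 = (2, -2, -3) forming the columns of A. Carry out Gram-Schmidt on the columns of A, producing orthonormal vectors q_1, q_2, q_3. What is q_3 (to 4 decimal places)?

a_1 = (-4, 3, -3); ‖a_1‖ = 5.8310, so q_1 = (-0.6860, 0.5145, -0.5145).
q_1·a_2 = (-0.6860)·4 + 0.5145·(-4) + (-0.5145)·0 = -4.8020.
u_2 = a_2 + 4.8020·q_1 = (0.7059, -1.5294, -2.4706).
‖u_2‖ = 2.9902, so q_2 = (0.2361, -0.5115, -0.8262).
q_1·a_3 = (-0.6860)·2 + 0.5145·(-2) + (-0.5145)·(-3) = -0.8575; q_2·a_3 = 0.2361·2 + (-0.5115)·(-2) + (-0.8262)·(-3) = 3.9738.
u_3 = a_3 + 0.8575·q_1 − 3.9738·q_2 = (0.4737, 0.4737, -0.1579).
‖u_3‖ = 0.6882, so q_3 = (0.6882, 0.6882, -0.2294).

q_3 = (0.6882, 0.6882, -0.2294)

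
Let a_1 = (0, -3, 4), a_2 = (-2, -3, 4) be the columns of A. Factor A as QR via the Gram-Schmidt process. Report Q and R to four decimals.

q_1 = a_1/‖a_1‖ = (0, -3, 4)/5.0000 = (0.0000, -0.6000, 0.8000).
r_{12} = q_1·a_2 = 5.0000.
u_2 = a_2 − 5.0000·q_1 = (-2.0000, 0.0000, 0.0000).
‖u_2‖ = 2.0000, so q_2 = (-1.0000, 0.0000, 0.0000).

Q = [[0.0000, -1.0000], [-0.6000, 0.0000], [0.8000, 0.0000]], R = [[5.0000, 5.0000], [0.0000, 2.0000]]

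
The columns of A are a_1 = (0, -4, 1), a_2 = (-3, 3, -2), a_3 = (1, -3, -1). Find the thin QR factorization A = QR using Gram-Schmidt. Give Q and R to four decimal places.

q_1 = a_1/‖a_1‖ = (0, -4, 1)/4.1231 = (0.0000, -0.9701, 0.2425).
r_{12} = q_1·a_2 = -3.3955.
u_2 = a_2 + 3.3955·q_1 = (-3.0000, -0.2941, -1.1765).
‖u_2‖ = 3.2358, so q_2 = (-0.9271, -0.0909, -0.3636).
r_{13} = q_1·a_3 = 2.6679; r_{23} = q_2·a_3 = -0.2909.
u_3 = a_3 − 2.6679·q_1 + 0.2909·q_2 = (0.7303, -0.4382, -1.7528).
‖u_3‖ = 1.9488, so q_3 = (0.3748, -0.2249, -0.8994).

Q = [[0.0000, -0.9271, 0.3748], [-0.9701, -0.0909, -0.2249], [0.2425, -0.3636, -0.8994]], R = [[4.1231, -3.3955, 2.6679], [0.0000, 3.2358, -0.2909], [0.0000, 0.0000, 1.9488]]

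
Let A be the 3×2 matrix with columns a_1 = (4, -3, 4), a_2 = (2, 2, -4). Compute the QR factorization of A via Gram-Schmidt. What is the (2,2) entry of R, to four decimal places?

a_1 = (4, -3, 4); ‖a_1‖ = 6.4031, so e_1 = (0.6247, -0.4685, 0.6247).
e_1·a_2 = 0.6247·2 + (-0.4685)·2 + 0.6247·(-4) = -2.1864.
u_2 = a_2 + 2.1864·e_1 = (3.3659, 0.9756, -2.6341).
r_{22} = ‖u_2‖ = 4.3840.

r_{22} = 4.3840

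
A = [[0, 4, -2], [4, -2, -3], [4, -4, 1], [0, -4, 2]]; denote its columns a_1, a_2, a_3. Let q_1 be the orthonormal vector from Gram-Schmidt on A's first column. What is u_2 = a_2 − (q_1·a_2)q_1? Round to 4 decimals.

u_2 = (4.0000, 1.0000, -1.0000, -4.0000)

a_1 = (0, 4, 4, 0); ‖a_1‖ = 5.6569, so q_1 = (0.0000, 0.7071, 0.7071, 0.0000).
q_1·a_2 = 0.0000·4 + 0.7071·(-2) + 0.7071·(-4) + 0.0000·(-4) = -4.2426.
u_2 = a_2 + 4.2426·q_1 = (4.0000, 1.0000, -1.0000, -4.0000).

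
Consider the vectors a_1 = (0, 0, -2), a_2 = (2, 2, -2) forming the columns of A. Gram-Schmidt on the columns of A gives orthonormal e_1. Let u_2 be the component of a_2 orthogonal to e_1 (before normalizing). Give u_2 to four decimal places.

e_1 = a_1/‖a_1‖ = (0, 0, -2)/2.0000 = (0.0000, 0.0000, -1.0000).
r_{12} = e_1·a_2 = 2.0000.
u_2 = a_2 − 2.0000·e_1 = (2.0000, 2.0000, 0.0000).

u_2 = (2.0000, 2.0000, 0.0000)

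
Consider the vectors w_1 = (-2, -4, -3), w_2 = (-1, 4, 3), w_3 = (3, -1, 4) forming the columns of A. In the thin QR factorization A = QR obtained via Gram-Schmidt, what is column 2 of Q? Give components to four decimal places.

q_2 = (-0.9285, 0.2971, 0.2228)

q_1 = w_1/‖w_1‖ = (-2, -4, -3)/5.3852 = (-0.3714, -0.7428, -0.5571).
r_{12} = q_1·w_2 = -4.2710.
u_2 = w_2 + 4.2710·q_1 = (-2.5862, 0.8276, 0.6207).
‖u_2‖ = 2.7854, so q_2 = (-0.9285, 0.2971, 0.2228).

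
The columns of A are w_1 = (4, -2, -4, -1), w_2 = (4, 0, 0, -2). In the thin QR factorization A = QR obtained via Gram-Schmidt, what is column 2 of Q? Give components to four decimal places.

e_2 = (0.6126, 0.2902, 0.5803, -0.4514)

w_1 = (4, -2, -4, -1); ‖w_1‖ = 6.0828, so e_1 = (0.6576, -0.3288, -0.6576, -0.1644).
e_1·w_2 = 0.6576·4 + (-0.3288)·0 + (-0.6576)·0 + (-0.1644)·(-2) = 2.9592.
u_2 = w_2 − 2.9592·e_1 = (2.0541, 0.9730, 1.9459, -1.5135).
‖u_2‖ = 3.3531, so e_2 = (0.6126, 0.2902, 0.5803, -0.4514).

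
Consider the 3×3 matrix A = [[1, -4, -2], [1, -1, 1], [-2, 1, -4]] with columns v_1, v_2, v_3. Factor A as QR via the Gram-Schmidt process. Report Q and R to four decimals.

v_1 = (1, 1, -2); ‖v_1‖ = 2.4495, so e_1 = (0.4082, 0.4082, -0.8165).
e_1·v_2 = 0.4082·(-4) + 0.4082·(-1) + (-0.8165)·1 = -2.8577.
u_2 = v_2 + 2.8577·e_1 = (-2.8333, 0.1667, -1.3333).
‖u_2‖ = 3.1358, so e_2 = (-0.9035, 0.0531, -0.4252).
e_1·v_3 = 0.4082·(-2) + 0.4082·1 + (-0.8165)·(-4) = 2.8577; e_2·v_3 = (-0.9035)·(-2) + 0.0531·1 + (-0.4252)·(-4) = 3.5610.
u_3 = v_3 − 2.8577·e_1 − 3.5610·e_2 = (0.0508, -0.3559, -0.1525).
‖u_3‖ = 0.3906, so e_3 = (0.1302, -0.9113, -0.3906).

Q = [[0.4082, -0.9035, 0.1302], [0.4082, 0.0531, -0.9113], [-0.8165, -0.4252, -0.3906]], R = [[2.4495, -2.8577, 2.8577], [0.0000, 3.1358, 3.5610], [0.0000, 0.0000, 0.3906]]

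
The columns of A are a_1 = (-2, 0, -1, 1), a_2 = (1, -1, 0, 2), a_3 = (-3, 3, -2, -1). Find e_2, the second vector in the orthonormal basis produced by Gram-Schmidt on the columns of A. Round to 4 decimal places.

e_2 = (0.4082, -0.4082, 0.0000, 0.8165)

a_1 = (-2, 0, -1, 1); ‖a_1‖ = 2.4495, so e_1 = (-0.8165, 0.0000, -0.4082, 0.4082).
e_1·a_2 = (-0.8165)·1 + 0.0000·(-1) + (-0.4082)·0 + 0.4082·2 = 0.0000.
u_2 = a_2 + 0.0000·e_1 = (1.0000, -1.0000, 0.0000, 2.0000).
‖u_2‖ = 2.4495, so e_2 = (0.4082, -0.4082, 0.0000, 0.8165).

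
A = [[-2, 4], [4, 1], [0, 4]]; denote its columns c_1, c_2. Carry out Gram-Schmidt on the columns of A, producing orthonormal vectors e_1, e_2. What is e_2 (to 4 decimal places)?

e_1 = c_1/‖c_1‖ = (-2, 4, 0)/4.4721 = (-0.4472, 0.8944, 0.0000).
r_{12} = e_1·c_2 = -0.8944.
u_2 = c_2 + 0.8944·e_1 = (3.6000, 1.8000, 4.0000).
‖u_2‖ = 5.6745, so e_2 = (0.6344, 0.3172, 0.7049).

e_2 = (0.6344, 0.3172, 0.7049)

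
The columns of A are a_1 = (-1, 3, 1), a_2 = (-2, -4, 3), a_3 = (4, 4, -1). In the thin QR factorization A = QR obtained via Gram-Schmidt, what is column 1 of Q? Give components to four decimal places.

e_1 = a_1/‖a_1‖ = (-1, 3, 1)/3.3166 = (-0.3015, 0.9045, 0.3015).

e_1 = (-0.3015, 0.9045, 0.3015)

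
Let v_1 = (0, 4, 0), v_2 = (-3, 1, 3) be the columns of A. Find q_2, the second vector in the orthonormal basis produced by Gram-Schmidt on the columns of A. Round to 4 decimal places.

v_1 = (0, 4, 0); ‖v_1‖ = 4.0000, so q_1 = (0.0000, 1.0000, 0.0000).
q_1·v_2 = 0.0000·(-3) + 1.0000·1 + 0.0000·3 = 1.0000.
u_2 = v_2 − 1.0000·q_1 = (-3.0000, 0.0000, 3.0000).
‖u_2‖ = 4.2426, so q_2 = (-0.7071, 0.0000, 0.7071).

q_2 = (-0.7071, 0.0000, 0.7071)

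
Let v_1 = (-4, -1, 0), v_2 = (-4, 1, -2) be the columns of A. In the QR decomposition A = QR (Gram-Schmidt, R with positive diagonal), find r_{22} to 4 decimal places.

v_1 = (-4, -1, 0); ‖v_1‖ = 4.1231, so q_1 = (-0.9701, -0.2425, 0.0000).
q_1·v_2 = (-0.9701)·(-4) + (-0.2425)·1 + 0.0000·(-2) = 3.6380.
u_2 = v_2 − 3.6380·q_1 = (-0.4706, 1.8824, -2.0000).
r_{22} = ‖u_2‖ = 2.7865.

r_{22} = 2.7865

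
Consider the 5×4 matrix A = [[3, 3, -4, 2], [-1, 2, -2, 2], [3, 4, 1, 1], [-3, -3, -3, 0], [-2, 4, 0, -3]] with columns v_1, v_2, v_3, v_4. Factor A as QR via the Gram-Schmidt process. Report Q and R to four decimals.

Q = [[0.5303, 0.1746, -0.7505, -0.3020], [-0.1768, 0.4075, -0.3075, 0.8156], [0.5303, 0.3299, 0.1899, 0.2070], [-0.5303, -0.1746, -0.5396, -0.0720], [-0.3536, 0.8150, 0.1221, -0.4423]], R = [[5.6569, 3.5355, 0.3536, 2.2981], [0.0000, 6.4420, -0.6597, -0.9508], [0.0000, 0.0000, 5.4258, -2.2927], [0.0000, 0.0000, 0.0000, 2.5609]]

v_1 = (3, -1, 3, -3, -2); ‖v_1‖ = 5.6569, so e_1 = (0.5303, -0.1768, 0.5303, -0.5303, -0.3536).
e_1·v_2 = 0.5303·3 + (-0.1768)·2 + 0.5303·4 + (-0.5303)·(-3) + (-0.3536)·4 = 3.5355.
u_2 = v_2 − 3.5355·e_1 = (1.1250, 2.6250, 2.1250, -1.1250, 5.2500).
‖u_2‖ = 6.4420, so e_2 = (0.1746, 0.4075, 0.3299, -0.1746, 0.8150).
e_1·v_3 = 0.5303·(-4) + (-0.1768)·(-2) + 0.5303·1 + (-0.5303)·(-3) + (-0.3536)·0 = 0.3536; e_2·v_3 = 0.1746·(-4) + 0.4075·(-2) + 0.3299·1 + (-0.1746)·(-3) + 0.8150·0 = -0.6597.
u_3 = v_3 − 0.3536·e_1 + 0.6597·e_2 = (-4.0723, -1.6687, 1.0301, -2.9277, 0.6627).
‖u_3‖ = 5.4258, so e_3 = (-0.7505, -0.3075, 0.1899, -0.5396, 0.1221).
e_1·v_4 = 0.5303·2 + (-0.1768)·2 + 0.5303·1 + (-0.5303)·0 + (-0.3536)·(-3) = 2.2981; e_2·v_4 = 0.1746·2 + 0.4075·2 + 0.3299·1 + (-0.1746)·0 + 0.8150·(-3) = -0.9508; e_3·v_4 = (-0.7505)·2 + (-0.3075)·2 + 0.1899·1 + (-0.5396)·0 + 0.1221·(-3) = -2.2927.
u_4 = v_4 − 2.2981·e_1 + 0.9508·e_2 + 2.2927·e_3 = (-0.7735, 2.0886, 0.5302, -0.1844, -1.1326).
‖u_4‖ = 2.5609, so e_4 = (-0.3020, 0.8156, 0.2070, -0.0720, -0.4423).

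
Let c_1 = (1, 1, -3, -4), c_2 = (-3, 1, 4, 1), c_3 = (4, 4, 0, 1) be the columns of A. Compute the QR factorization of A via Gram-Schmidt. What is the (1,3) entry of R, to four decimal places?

c_1 = (1, 1, -3, -4); ‖c_1‖ = 5.1962, so e_1 = (0.1925, 0.1925, -0.5774, -0.7698).
r_{13} = e_1·c_3 = 0.7698.

r_{13} = 0.7698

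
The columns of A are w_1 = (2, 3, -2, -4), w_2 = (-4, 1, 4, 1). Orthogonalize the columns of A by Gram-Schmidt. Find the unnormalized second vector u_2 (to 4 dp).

w_1 = (2, 3, -2, -4); ‖w_1‖ = 5.7446, so q_1 = (0.3482, 0.5222, -0.3482, -0.6963).
q_1·w_2 = 0.3482·(-4) + 0.5222·1 + (-0.3482)·4 + (-0.6963)·1 = -2.9593.
u_2 = w_2 + 2.9593·q_1 = (-2.9697, 2.5455, 2.9697, -1.0606).

u_2 = (-2.9697, 2.5455, 2.9697, -1.0606)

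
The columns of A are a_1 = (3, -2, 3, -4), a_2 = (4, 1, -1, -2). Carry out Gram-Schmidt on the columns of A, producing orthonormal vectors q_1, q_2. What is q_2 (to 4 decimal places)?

a_1 = (3, -2, 3, -4); ‖a_1‖ = 6.1644, so q_1 = (0.4867, -0.3244, 0.4867, -0.6489).
q_1·a_2 = 0.4867·4 + (-0.3244)·1 + 0.4867·(-1) + (-0.6489)·(-2) = 2.4333.
u_2 = a_2 − 2.4333·q_1 = (2.8158, 1.7895, -2.1842, -0.4211).
‖u_2‖ = 4.0099, so q_2 = (0.7022, 0.4463, -0.5447, -0.1050).

q_2 = (0.7022, 0.4463, -0.5447, -0.1050)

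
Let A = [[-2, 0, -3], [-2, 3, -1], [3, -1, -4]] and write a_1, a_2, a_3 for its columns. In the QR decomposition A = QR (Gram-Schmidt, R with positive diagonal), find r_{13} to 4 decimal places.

a_1 = (-2, -2, 3); ‖a_1‖ = 4.1231, so q_1 = (-0.4851, -0.4851, 0.7276).
r_{13} = q_1·a_3 = -0.9701.

r_{13} = -0.9701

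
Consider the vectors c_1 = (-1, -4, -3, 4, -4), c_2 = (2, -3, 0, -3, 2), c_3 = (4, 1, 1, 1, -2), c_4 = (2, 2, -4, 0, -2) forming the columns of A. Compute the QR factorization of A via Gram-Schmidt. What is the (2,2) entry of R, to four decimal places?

q_1 = c_1/‖c_1‖ = (-1, -4, -3, 4, -4)/7.6158 = (-0.1313, -0.5252, -0.3939, 0.5252, -0.5252).
r_{12} = q_1·c_2 = -1.3131.
u_2 = c_2 + 1.3131·q_1 = (1.8276, -3.6897, -0.5172, -2.3103, 1.3103).
r_{22} = ‖u_2‖ = 4.9271.

r_{22} = 4.9271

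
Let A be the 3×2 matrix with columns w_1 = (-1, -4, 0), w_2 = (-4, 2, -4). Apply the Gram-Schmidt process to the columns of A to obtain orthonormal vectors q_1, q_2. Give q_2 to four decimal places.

w_1 = (-1, -4, 0); ‖w_1‖ = 4.1231, so q_1 = (-0.2425, -0.9701, 0.0000).
q_1·w_2 = (-0.2425)·(-4) + (-0.9701)·2 + 0.0000·(-4) = -0.9701.
u_2 = w_2 + 0.9701·q_1 = (-4.2353, 1.0588, -4.0000).
‖u_2‖ = 5.9210, so q_2 = (-0.7153, 0.1788, -0.6756).

q_2 = (-0.7153, 0.1788, -0.6756)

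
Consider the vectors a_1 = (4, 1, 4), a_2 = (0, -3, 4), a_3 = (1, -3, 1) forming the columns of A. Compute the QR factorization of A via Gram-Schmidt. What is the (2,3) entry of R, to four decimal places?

r_{23} = 2.4740

a_1 = (4, 1, 4); ‖a_1‖ = 5.7446, so q_1 = (0.6963, 0.1741, 0.6963).
q_1·a_2 = 0.6963·0 + 0.1741·(-3) + 0.6963·4 = 2.2630.
u_2 = a_2 − 2.2630·q_1 = (-1.5758, -3.3939, 2.4242).
‖u_2‖ = 4.4586, so q_2 = (-0.3534, -0.7612, 0.5437).
r_{23} = q_2·a_3 = 2.4740.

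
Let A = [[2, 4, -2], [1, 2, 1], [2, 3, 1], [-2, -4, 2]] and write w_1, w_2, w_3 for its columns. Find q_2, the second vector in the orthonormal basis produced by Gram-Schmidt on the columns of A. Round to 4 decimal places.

q_1 = w_1/‖w_1‖ = (2, 1, 2, -2)/3.6056 = (0.5547, 0.2774, 0.5547, -0.5547).
r_{12} = q_1·w_2 = 6.6564.
u_2 = w_2 − 6.6564·q_1 = (0.3077, 0.1538, -0.6923, -0.3077).
‖u_2‖ = 0.8321, so q_2 = (0.3698, 0.1849, -0.8321, -0.3698).

q_2 = (0.3698, 0.1849, -0.8321, -0.3698)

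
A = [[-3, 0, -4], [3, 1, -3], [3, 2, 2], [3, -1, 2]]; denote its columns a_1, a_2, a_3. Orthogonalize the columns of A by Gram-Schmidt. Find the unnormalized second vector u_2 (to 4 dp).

e_1 = a_1/‖a_1‖ = (-3, 3, 3, 3)/6.0000 = (-0.5000, 0.5000, 0.5000, 0.5000).
r_{12} = e_1·a_2 = 1.0000.
u_2 = a_2 − 1.0000·e_1 = (0.5000, 0.5000, 1.5000, -1.5000).

u_2 = (0.5000, 0.5000, 1.5000, -1.5000)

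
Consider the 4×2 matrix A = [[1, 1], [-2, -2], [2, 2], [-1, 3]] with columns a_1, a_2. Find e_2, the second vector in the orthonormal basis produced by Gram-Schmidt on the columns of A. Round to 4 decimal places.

e_2 = (0.1054, -0.2108, 0.2108, 0.9487)

a_1 = (1, -2, 2, -1); ‖a_1‖ = 3.1623, so e_1 = (0.3162, -0.6325, 0.6325, -0.3162).
e_1·a_2 = 0.3162·1 + (-0.6325)·(-2) + 0.6325·2 + (-0.3162)·3 = 1.8974.
u_2 = a_2 − 1.8974·e_1 = (0.4000, -0.8000, 0.8000, 3.6000).
‖u_2‖ = 3.7947, so e_2 = (0.1054, -0.2108, 0.2108, 0.9487).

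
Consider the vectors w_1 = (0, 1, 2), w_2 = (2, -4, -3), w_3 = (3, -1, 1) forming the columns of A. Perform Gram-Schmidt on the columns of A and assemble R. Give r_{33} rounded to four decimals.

r_{33} = 1.3416

w_1 = (0, 1, 2); ‖w_1‖ = 2.2361, so q_1 = (0.0000, 0.4472, 0.8944).
q_1·w_2 = 0.0000·2 + 0.4472·(-4) + 0.8944·(-3) = -4.4721.
u_2 = w_2 + 4.4721·q_1 = (2.0000, -2.0000, 1.0000).
‖u_2‖ = 3.0000, so q_2 = (0.6667, -0.6667, 0.3333).
q_1·w_3 = 0.0000·3 + 0.4472·(-1) + 0.8944·1 = 0.4472; q_2·w_3 = 0.6667·3 + (-0.6667)·(-1) + 0.3333·1 = 3.0000.
u_3 = w_3 − 0.4472·q_1 − 3.0000·q_2 = (1.0000, 0.8000, -0.4000).
r_{33} = ‖u_3‖ = 1.3416.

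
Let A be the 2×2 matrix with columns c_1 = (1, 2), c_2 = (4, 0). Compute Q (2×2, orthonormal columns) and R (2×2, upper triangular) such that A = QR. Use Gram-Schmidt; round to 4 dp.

Q = [[0.4472, 0.8944], [0.8944, -0.4472]], R = [[2.2361, 1.7889], [0.0000, 3.5777]]

q_1 = c_1/‖c_1‖ = (1, 2)/2.2361 = (0.4472, 0.8944).
r_{12} = q_1·c_2 = 1.7889.
u_2 = c_2 − 1.7889·q_1 = (3.2000, -1.6000).
‖u_2‖ = 3.5777, so q_2 = (0.8944, -0.4472).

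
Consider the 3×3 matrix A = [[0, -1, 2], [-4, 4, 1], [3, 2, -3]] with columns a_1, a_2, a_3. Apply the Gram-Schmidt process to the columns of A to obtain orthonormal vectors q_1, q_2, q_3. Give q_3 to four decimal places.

q_3 = (0.9701, 0.1455, 0.1940)

q_1 = a_1/‖a_1‖ = (0, -4, 3)/5.0000 = (0.0000, -0.8000, 0.6000).
r_{12} = q_1·a_2 = -2.0000.
u_2 = a_2 + 2.0000·q_1 = (-1.0000, 2.4000, 3.2000).
‖u_2‖ = 4.1231, so q_2 = (-0.2425, 0.5821, 0.7761).
r_{13} = q_1·a_3 = -2.6000; r_{23} = q_2·a_3 = -2.2313.
u_3 = a_3 + 2.6000·q_1 + 2.2313·q_2 = (1.4588, 0.2188, 0.2918).
‖u_3‖ = 1.5037, so q_3 = (0.9701, 0.1455, 0.1940).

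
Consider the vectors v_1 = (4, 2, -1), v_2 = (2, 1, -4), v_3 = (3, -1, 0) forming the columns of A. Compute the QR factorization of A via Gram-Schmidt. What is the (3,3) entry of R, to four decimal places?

r_{33} = 2.2361

v_1 = (4, 2, -1); ‖v_1‖ = 4.5826, so e_1 = (0.8729, 0.4364, -0.2182).
e_1·v_2 = 0.8729·2 + 0.4364·1 + (-0.2182)·(-4) = 3.0551.
u_2 = v_2 − 3.0551·e_1 = (-0.6667, -0.3333, -3.3333).
‖u_2‖ = 3.4157, so e_2 = (-0.1952, -0.0976, -0.9759).
e_1·v_3 = 0.8729·3 + 0.4364·(-1) + (-0.2182)·0 = 2.1822; e_2·v_3 = (-0.1952)·3 + (-0.0976)·(-1) + (-0.9759)·0 = -0.4880.
u_3 = v_3 − 2.1822·e_1 + 0.4880·e_2 = (1.0000, -2.0000, 0.0000).
r_{33} = ‖u_3‖ = 2.2361.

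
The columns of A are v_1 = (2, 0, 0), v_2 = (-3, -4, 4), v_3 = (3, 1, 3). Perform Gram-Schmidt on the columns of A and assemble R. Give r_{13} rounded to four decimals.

r_{13} = 3.0000

v_1 = (2, 0, 0); ‖v_1‖ = 2.0000, so q_1 = (1.0000, 0.0000, 0.0000).
r_{13} = q_1·v_3 = 3.0000.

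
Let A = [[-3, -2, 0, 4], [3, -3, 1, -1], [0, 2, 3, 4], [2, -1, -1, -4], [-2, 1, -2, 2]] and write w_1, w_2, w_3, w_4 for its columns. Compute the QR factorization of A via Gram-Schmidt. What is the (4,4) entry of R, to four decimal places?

q_1 = w_1/‖w_1‖ = (-3, 3, 0, 2, -2)/5.0990 = (-0.5883, 0.5883, 0.0000, 0.3922, -0.3922).
r_{12} = q_1·w_2 = -1.3728.
u_2 = w_2 + 1.3728·q_1 = (-2.8077, -2.1923, 2.0000, -0.4615, 0.4615).
‖u_2‖ = 4.1371, so q_2 = (-0.6787, -0.5299, 0.4834, -0.1116, 0.1116).
r_{13} = q_1·w_3 = 0.9806; r_{23} = q_2·w_3 = 0.8088.
u_3 = w_3 − 0.9806·q_1 − 0.8088·q_2 = (1.1258, 0.8517, 2.6090, -1.2944, -1.7056).
‖u_3‖ = 3.6585, so q_3 = (0.3077, 0.2328, 0.7131, -0.3538, -0.4662).
r_{14} = q_1·w_4 = -5.2951; r_{24} = q_2·w_4 = 0.4184; r_{34} = q_3·w_4 = 4.3335.
u_4 = w_4 + 5.2951·q_1 − 0.4184·q_2 − 4.3335·q_3 = (-0.1650, 1.3282, 0.7074, -0.3432, 1.8967).
r_{44} = ‖u_4‖ = 2.4510.

r_{44} = 2.4510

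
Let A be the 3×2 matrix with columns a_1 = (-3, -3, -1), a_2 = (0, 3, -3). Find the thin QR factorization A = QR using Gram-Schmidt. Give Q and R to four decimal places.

q_1 = a_1/‖a_1‖ = (-3, -3, -1)/4.3589 = (-0.6882, -0.6882, -0.2294).
r_{12} = q_1·a_2 = -1.3765.
u_2 = a_2 + 1.3765·q_1 = (-0.9474, 2.0526, -3.3158).
‖u_2‖ = 4.0131, so q_2 = (-0.2361, 0.5115, -0.8262).

Q = [[-0.6882, -0.2361], [-0.6882, 0.5115], [-0.2294, -0.8262]], R = [[4.3589, -1.3765], [0.0000, 4.0131]]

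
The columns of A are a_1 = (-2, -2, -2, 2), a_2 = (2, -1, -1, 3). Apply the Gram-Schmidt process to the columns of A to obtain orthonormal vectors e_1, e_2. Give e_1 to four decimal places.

e_1 = (-0.5000, -0.5000, -0.5000, 0.5000)

a_1 = (-2, -2, -2, 2); ‖a_1‖ = 4.0000, so e_1 = (-0.5000, -0.5000, -0.5000, 0.5000).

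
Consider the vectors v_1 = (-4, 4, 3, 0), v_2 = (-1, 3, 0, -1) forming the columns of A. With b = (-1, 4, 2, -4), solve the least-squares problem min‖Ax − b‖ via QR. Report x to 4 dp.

q_1 = v_1/‖v_1‖ = (-4, 4, 3, 0)/6.4031 = (-0.6247, 0.6247, 0.4685, 0.0000).
r_{12} = q_1·v_2 = 2.4988.
u_2 = v_2 − 2.4988·q_1 = (0.5610, 1.4390, -1.1707, -1.0000).
‖u_2‖ = 2.1808, so q_2 = (0.2572, 0.6598, -0.5368, -0.4585).
Qᵀb = (4.0605, 3.1427).
Back-substitute: x_2 = 3.1427/2.1808 = 1.4410.
x_1 = (4.0605 − 2.4988·1.4410)/6.4031 = 0.0718.

x = (0.0718, 1.4410)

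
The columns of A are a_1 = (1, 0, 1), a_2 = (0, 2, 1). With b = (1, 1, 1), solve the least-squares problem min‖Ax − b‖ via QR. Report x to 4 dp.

a_1 = (1, 0, 1); ‖a_1‖ = 1.4142, so q_1 = (0.7071, 0.0000, 0.7071).
q_1·a_2 = 0.7071·0 + 0.0000·2 + 0.7071·1 = 0.7071.
u_2 = a_2 − 0.7071·q_1 = (-0.5000, 2.0000, 0.5000).
‖u_2‖ = 2.1213, so q_2 = (-0.2357, 0.9428, 0.2357).
Qᵀb = (1.4142, 0.9428).
Back-substitute: x_2 = 0.9428/2.1213 = 0.4444.
x_1 = (1.4142 − 0.7071·0.4444)/1.4142 = 0.7778.

x = (0.7778, 0.4444)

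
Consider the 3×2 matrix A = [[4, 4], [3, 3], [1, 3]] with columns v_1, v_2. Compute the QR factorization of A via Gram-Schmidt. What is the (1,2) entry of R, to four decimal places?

q_1 = v_1/‖v_1‖ = (4, 3, 1)/5.0990 = (0.7845, 0.5883, 0.1961).
r_{12} = q_1·v_2 = 5.4913.

r_{12} = 5.4913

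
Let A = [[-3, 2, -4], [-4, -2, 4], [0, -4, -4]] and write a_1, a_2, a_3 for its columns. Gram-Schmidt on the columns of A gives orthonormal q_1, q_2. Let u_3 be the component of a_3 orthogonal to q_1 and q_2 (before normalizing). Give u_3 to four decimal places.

u_3 = (-4.5101, 3.3826, -3.9463)

a_1 = (-3, -4, 0); ‖a_1‖ = 5.0000, so q_1 = (-0.6000, -0.8000, 0.0000).
q_1·a_2 = (-0.6000)·2 + (-0.8000)·(-2) + 0.0000·(-4) = 0.4000.
u_2 = a_2 − 0.4000·q_1 = (2.2400, -1.6800, -4.0000).
‖u_2‖ = 4.8826, so q_2 = (0.4588, -0.3441, -0.8192).
q_1·a_3 = (-0.6000)·(-4) + (-0.8000)·4 + 0.0000·(-4) = -0.8000; q_2·a_3 = 0.4588·(-4) + (-0.3441)·4 + (-0.8192)·(-4) = 0.0655.
u_3 = a_3 + 0.8000·q_1 − 0.0655·q_2 = (-4.5101, 3.3826, -3.9463).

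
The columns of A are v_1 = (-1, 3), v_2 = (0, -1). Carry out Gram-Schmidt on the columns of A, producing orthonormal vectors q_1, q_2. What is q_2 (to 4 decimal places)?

v_1 = (-1, 3); ‖v_1‖ = 3.1623, so q_1 = (-0.3162, 0.9487).
q_1·v_2 = (-0.3162)·0 + 0.9487·(-1) = -0.9487.
u_2 = v_2 + 0.9487·q_1 = (-0.3000, -0.1000).
‖u_2‖ = 0.3162, so q_2 = (-0.9487, -0.3162).

q_2 = (-0.9487, -0.3162)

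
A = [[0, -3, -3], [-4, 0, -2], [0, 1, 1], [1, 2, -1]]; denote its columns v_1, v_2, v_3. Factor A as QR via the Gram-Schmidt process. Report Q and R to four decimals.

Q = [[0.0000, -0.8086, -0.4961], [-0.9701, 0.1268, -0.2067], [0.0000, 0.2695, 0.1654], [0.2425, 0.5074, -0.8269]], R = [[4.1231, 0.4851, 1.6977], [0.0000, 3.7101, 1.9343], [0.0000, 0.0000, 2.8941]]

e_1 = v_1/‖v_1‖ = (0, -4, 0, 1)/4.1231 = (0.0000, -0.9701, 0.0000, 0.2425).
r_{12} = e_1·v_2 = 0.4851.
u_2 = v_2 − 0.4851·e_1 = (-3.0000, 0.4706, 1.0000, 1.8824).
‖u_2‖ = 3.7101, so e_2 = (-0.8086, 0.1268, 0.2695, 0.5074).
r_{13} = e_1·v_3 = 1.6977; r_{23} = e_2·v_3 = 1.9343.
u_3 = v_3 − 1.6977·e_1 − 1.9343·e_2 = (-1.4359, -0.5983, 0.4786, -2.3932).
‖u_3‖ = 2.8941, so e_3 = (-0.4961, -0.2067, 0.1654, -0.8269).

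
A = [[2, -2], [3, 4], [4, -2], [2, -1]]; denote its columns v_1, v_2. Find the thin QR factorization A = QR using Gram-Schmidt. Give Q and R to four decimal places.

v_1 = (2, 3, 4, 2); ‖v_1‖ = 5.7446, so q_1 = (0.3482, 0.5222, 0.6963, 0.3482).
q_1·v_2 = 0.3482·(-2) + 0.5222·4 + 0.6963·(-2) + 0.3482·(-1) = -0.3482.
u_2 = v_2 + 0.3482·q_1 = (-1.8788, 4.1818, -1.7576, -0.8788).
‖u_2‖ = 4.9879, so q_2 = (-0.3767, 0.8384, -0.3524, -0.1762).

Q = [[0.3482, -0.3767], [0.5222, 0.8384], [0.6963, -0.3524], [0.3482, -0.1762]], R = [[5.7446, -0.3482], [0.0000, 4.9879]]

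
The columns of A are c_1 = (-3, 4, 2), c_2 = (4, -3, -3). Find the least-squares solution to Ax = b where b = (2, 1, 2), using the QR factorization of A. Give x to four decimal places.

c_1 = (-3, 4, 2); ‖c_1‖ = 5.3852, so q_1 = (-0.5571, 0.7428, 0.3714).
q_1·c_2 = (-0.5571)·4 + 0.7428·(-3) + 0.3714·(-3) = -5.5709.
u_2 = c_2 + 5.5709·q_1 = (0.8966, 1.1379, -0.9310).
‖u_2‖ = 1.7221, so q_2 = (0.5206, 0.6608, -0.5406).
Qᵀb = (0.3714, 0.6207).
Back-substitute: x_2 = 0.6207/1.7221 = 0.3605.
x_1 = (0.3714 + 5.5709·0.3605)/5.3852 = 0.4419.

x = (0.4419, 0.3605)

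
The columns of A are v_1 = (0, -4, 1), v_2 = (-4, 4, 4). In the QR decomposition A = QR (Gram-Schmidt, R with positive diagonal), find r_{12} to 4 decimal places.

r_{12} = -2.9104

v_1 = (0, -4, 1); ‖v_1‖ = 4.1231, so q_1 = (0.0000, -0.9701, 0.2425).
r_{12} = q_1·v_2 = -2.9104.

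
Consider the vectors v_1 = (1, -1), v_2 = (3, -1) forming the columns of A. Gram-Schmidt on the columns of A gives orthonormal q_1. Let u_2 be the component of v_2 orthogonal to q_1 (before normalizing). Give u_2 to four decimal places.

v_1 = (1, -1); ‖v_1‖ = 1.4142, so q_1 = (0.7071, -0.7071).
q_1·v_2 = 0.7071·3 + (-0.7071)·(-1) = 2.8284.
u_2 = v_2 − 2.8284·q_1 = (1.0000, 1.0000).

u_2 = (1.0000, 1.0000)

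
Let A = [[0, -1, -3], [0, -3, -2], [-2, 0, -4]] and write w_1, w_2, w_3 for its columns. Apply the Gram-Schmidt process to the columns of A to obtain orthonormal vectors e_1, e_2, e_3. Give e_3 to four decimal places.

w_1 = (0, 0, -2); ‖w_1‖ = 2.0000, so e_1 = (0.0000, 0.0000, -1.0000).
e_1·w_2 = 0.0000·(-1) + 0.0000·(-3) + (-1.0000)·0 = 0.0000.
u_2 = w_2 + 0.0000·e_1 = (-1.0000, -3.0000, 0.0000).
‖u_2‖ = 3.1623, so e_2 = (-0.3162, -0.9487, 0.0000).
e_1·w_3 = 0.0000·(-3) + 0.0000·(-2) + (-1.0000)·(-4) = 4.0000; e_2·w_3 = (-0.3162)·(-3) + (-0.9487)·(-2) + 0.0000·(-4) = 2.8460.
u_3 = w_3 − 4.0000·e_1 − 2.8460·e_2 = (-2.1000, 0.7000, 0.0000).
‖u_3‖ = 2.2136, so e_3 = (-0.9487, 0.3162, 0.0000).

e_3 = (-0.9487, 0.3162, 0.0000)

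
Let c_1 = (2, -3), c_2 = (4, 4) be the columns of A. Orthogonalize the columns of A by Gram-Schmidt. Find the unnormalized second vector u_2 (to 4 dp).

c_1 = (2, -3); ‖c_1‖ = 3.6056, so e_1 = (0.5547, -0.8321).
e_1·c_2 = 0.5547·4 + (-0.8321)·4 = -1.1094.
u_2 = c_2 + 1.1094·e_1 = (4.6154, 3.0769).

u_2 = (4.6154, 3.0769)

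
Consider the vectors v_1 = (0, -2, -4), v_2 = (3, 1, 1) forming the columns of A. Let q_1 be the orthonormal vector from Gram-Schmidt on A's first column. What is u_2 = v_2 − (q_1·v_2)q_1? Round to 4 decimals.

u_2 = (3.0000, 0.4000, -0.2000)

v_1 = (0, -2, -4); ‖v_1‖ = 4.4721, so q_1 = (0.0000, -0.4472, -0.8944).
q_1·v_2 = 0.0000·3 + (-0.4472)·1 + (-0.8944)·1 = -1.3416.
u_2 = v_2 + 1.3416·q_1 = (3.0000, 0.4000, -0.2000).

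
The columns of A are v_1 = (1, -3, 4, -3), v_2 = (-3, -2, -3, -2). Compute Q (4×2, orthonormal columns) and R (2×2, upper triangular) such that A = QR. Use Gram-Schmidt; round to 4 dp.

e_1 = v_1/‖v_1‖ = (1, -3, 4, -3)/5.9161 = (0.1690, -0.5071, 0.6761, -0.5071).
r_{12} = e_1·v_2 = -0.5071.
u_2 = v_2 + 0.5071·e_1 = (-2.9143, -2.2571, -2.6571, -2.2571).
‖u_2‖ = 5.0737, so e_2 = (-0.5744, -0.4449, -0.5237, -0.4449).

Q = [[0.1690, -0.5744], [-0.5071, -0.4449], [0.6761, -0.5237], [-0.5071, -0.4449]], R = [[5.9161, -0.5071], [0.0000, 5.0737]]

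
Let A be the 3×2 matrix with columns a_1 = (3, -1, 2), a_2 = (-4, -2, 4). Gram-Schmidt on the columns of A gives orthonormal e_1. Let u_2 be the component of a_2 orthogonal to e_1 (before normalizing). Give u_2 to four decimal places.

a_1 = (3, -1, 2); ‖a_1‖ = 3.7417, so e_1 = (0.8018, -0.2673, 0.5345).
e_1·a_2 = 0.8018·(-4) + (-0.2673)·(-2) + 0.5345·4 = -0.5345.
u_2 = a_2 + 0.5345·e_1 = (-3.5714, -2.1429, 4.2857).

u_2 = (-3.5714, -2.1429, 4.2857)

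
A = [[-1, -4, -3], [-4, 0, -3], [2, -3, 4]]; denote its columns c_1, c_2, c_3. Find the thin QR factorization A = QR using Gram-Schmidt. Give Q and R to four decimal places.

Q = [[-0.2182, -0.8222, -0.5257], [-0.8729, -0.0765, 0.4819], [0.4364, -0.5641, 0.7010]], R = [[4.5826, -0.4364, 5.0190], [0.0000, 4.9809, 0.4398], [0.0000, 0.0000, 2.9353]]

c_1 = (-1, -4, 2); ‖c_1‖ = 4.5826, so e_1 = (-0.2182, -0.8729, 0.4364).
e_1·c_2 = (-0.2182)·(-4) + (-0.8729)·0 + 0.4364·(-3) = -0.4364.
u_2 = c_2 + 0.4364·e_1 = (-4.0952, -0.3810, -2.8095).
‖u_2‖ = 4.9809, so e_2 = (-0.8222, -0.0765, -0.5641).
e_1·c_3 = (-0.2182)·(-3) + (-0.8729)·(-3) + 0.4364·4 = 5.0190; e_2·c_3 = (-0.8222)·(-3) + (-0.0765)·(-3) + (-0.5641)·4 = 0.4398.
u_3 = c_3 − 5.0190·e_1 − 0.4398·e_2 = (-1.5432, 1.4146, 2.0576).
‖u_3‖ = 2.9353, so e_3 = (-0.5257, 0.4819, 0.7010).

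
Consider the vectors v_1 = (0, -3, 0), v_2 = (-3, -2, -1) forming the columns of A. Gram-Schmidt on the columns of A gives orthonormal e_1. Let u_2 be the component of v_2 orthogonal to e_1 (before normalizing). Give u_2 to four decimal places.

u_2 = (-3.0000, 0.0000, -1.0000)

v_1 = (0, -3, 0); ‖v_1‖ = 3.0000, so e_1 = (0.0000, -1.0000, 0.0000).
e_1·v_2 = 0.0000·(-3) + (-1.0000)·(-2) + 0.0000·(-1) = 2.0000.
u_2 = v_2 − 2.0000·e_1 = (-3.0000, 0.0000, -1.0000).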